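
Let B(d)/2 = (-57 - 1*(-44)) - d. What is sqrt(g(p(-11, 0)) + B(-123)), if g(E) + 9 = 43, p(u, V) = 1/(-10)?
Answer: sqrt(254) ≈ 15.937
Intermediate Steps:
p(u, V) = -1/10
g(E) = 34 (g(E) = -9 + 43 = 34)
B(d) = -26 - 2*d (B(d) = 2*((-57 - 1*(-44)) - d) = 2*((-57 + 44) - d) = 2*(-13 - d) = -26 - 2*d)
sqrt(g(p(-11, 0)) + B(-123)) = sqrt(34 + (-26 - 2*(-123))) = sqrt(34 + (-26 + 246)) = sqrt(34 + 220) = sqrt(254)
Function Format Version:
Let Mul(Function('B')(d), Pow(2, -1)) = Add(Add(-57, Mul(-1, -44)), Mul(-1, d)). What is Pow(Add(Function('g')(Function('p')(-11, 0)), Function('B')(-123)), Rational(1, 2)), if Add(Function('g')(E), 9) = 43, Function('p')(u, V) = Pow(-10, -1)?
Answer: Pow(254, Rational(1, 2)) ≈ 15.937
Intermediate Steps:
Function('p')(u, V) = Rational(-1, 10)
Function('g')(E) = 34 (Function('g')(E) = Add(-9, 43) = 34)
Function('B')(d) = Add(-26, Mul(-2, d)) (Function('B')(d) = Mul(2, Add(Add(-57, Mul(-1, -44)), Mul(-1, d))) = Mul(2, Add(Add(-57, 44), Mul(-1, d))) = Mul(2, Add(-13, Mul(-1, d))) = Add(-26, Mul(-2, d)))
Pow(Add(Function('g')(Function('p')(-11, 0)), Function('B')(-123)), Rational(1, 2)) = Pow(Add(34, Add(-26, Mul(-2, -123))), Rational(1, 2)) = Pow(Add(34, Add(-26, 246)), Rational(1, 2)) = Pow(Add(34, 220), Rational(1, 2)) = Pow(254, Rational(1, 2))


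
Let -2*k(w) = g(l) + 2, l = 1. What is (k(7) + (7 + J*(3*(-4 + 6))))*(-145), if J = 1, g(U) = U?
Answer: -3335/2 ≈ -1667.5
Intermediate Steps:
k(w) = -3/2 (k(w) = -(1 + 2)/2 = -½*3 = -3/2)
(k(7) + (7 + J*(3*(-4 + 6))))*(-145) = (-3/2 + (7 + 1*(3*(-4 + 6))))*(-145) = (-3/2 + (7 + 1*(3*2)))*(-145) = (-3/2 + (7 + 1*6))*(-145) = (-3/2 + (7 + 6))*(-145) = (-3/2 + 13)*(-145) = (23/2)*(-145) = -3335/2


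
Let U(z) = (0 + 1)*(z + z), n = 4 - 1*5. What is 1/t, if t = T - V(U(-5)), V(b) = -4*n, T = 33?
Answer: 1/29 ≈ 0.034483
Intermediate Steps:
n = -1 (n = 4 - 5 = -1)
U(z) = 2*z (U(z) = 1*(2*z) = 2*z)
V(b) = 4 (V(b) = -4*(-1) = 4)
t = 29 (t = 33 - 1*4 = 33 - 4 = 29)
1/t = 1/29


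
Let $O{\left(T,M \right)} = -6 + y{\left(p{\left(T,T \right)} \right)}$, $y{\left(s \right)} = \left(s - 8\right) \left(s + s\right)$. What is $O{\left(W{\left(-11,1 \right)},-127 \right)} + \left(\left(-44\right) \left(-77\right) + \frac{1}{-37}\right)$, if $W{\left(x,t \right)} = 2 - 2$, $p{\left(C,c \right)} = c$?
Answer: $\frac{125133}{37} \approx 3382.0$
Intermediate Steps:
$y{\left(s \right)} = 2 s \left(-8 + s\right)$ ($y{\left(s \right)} = \left(-8 + s\right) 2 s = 2 s \left(-8 + s\right)$)
$W{\left(x,t \right)} = 0$ ($W{\left(x,t \right)} = 2 - 2 = 0$)
$O{\left(T,M \right)} = -6 + 2 T \left(-8 + T\right)$
$O{\left(W{\left(-11,1 \right)},-127 \right)} + \left(\left(-44\right) \left(-77\right) + \frac{1}{-37}\right) = \left(-6 + 2 \cdot 0 \left(-8 + 0\right)\right) + \left(\left(-44\right) \left(-77\right) + \frac{1}{-37}\right) = \left(-6 + 2 \cdot 0 \left(-8\right)\right) + \left(3388 - \frac{1}{37}\right) = \left(-6 + 0\right) + \frac{125355}{37} = -6 + \frac{125355}{37} = \frac{125133}{37}$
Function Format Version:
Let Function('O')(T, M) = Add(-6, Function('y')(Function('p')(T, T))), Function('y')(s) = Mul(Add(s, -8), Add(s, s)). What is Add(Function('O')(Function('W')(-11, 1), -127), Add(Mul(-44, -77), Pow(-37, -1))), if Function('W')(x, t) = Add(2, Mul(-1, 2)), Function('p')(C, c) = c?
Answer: Rational(125133, 37) ≈ 3382.0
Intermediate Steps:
Function('y')(s) = Mul(2, s, Add(-8, s)) (Function('y')(s) = Mul(Add(-8, s), Mul(2, s)) = Mul(2, s, Add(-8, s)))
Function('W')(x, t) = 0 (Function('W')(x, t) = Add(2, -2) = 0)
Function('O')(T, M) = Add(-6, Mul(2, T, Add(-8, T)))
Add(Function('O')(Function('W')(-11, 1), -127), Add(Mul(-44, -77), Pow(-37, -1))) = Add(Add(-6, Mul(2, 0, Add(-8, 0))), Add(Mul(-44, -77), Pow(-37, -1))) = Add(Add(-6, Mul(2, 0, -8)), Add(3388, Rational(-1, 37))) = Add(Add(-6, 0), Rational(125355, 37)) = Add(-6, Rational(125355, 37)) = Rational(125133, 37)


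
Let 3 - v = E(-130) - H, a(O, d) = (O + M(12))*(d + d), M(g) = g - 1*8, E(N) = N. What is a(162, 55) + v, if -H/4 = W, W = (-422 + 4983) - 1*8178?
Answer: 32861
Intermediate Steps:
W = -3617 (W = 4561 - 8178 = -3617)
M(g) = -8 + g (M(g) = g - 8 = -8 + g)
H = 14468 (H = -4*(-3617) = 14468)
a(O, d) = 2*d*(4 + O) (a(O, d) = (O + (-8 + 12))*(d + d) = (O + 4)*(2*d) = (4 + O)*(2*d) = 2*d*(4 + O))
v = 14601 (v = 3 - (-130 - 1*14468) = 3 - (-130 - 14468) = 3 - 1*(-14598) = 3 + 14598 = 14601)
a(162, 55) + v = 2*55*(4 + 162) + 14601 = 2*55*166 + 14601 = 18260 + 14601 = 32861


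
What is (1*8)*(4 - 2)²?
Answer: 32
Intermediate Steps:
(1*8)*(4 - 2)² = 8*2² = 8*4 = 32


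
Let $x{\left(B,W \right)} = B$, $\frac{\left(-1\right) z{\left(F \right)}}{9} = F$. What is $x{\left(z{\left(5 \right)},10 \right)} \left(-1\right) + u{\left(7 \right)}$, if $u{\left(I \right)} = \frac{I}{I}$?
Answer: $46$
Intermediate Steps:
$z{\left(F \right)} = - 9 F$
$u{\left(I \right)} = 1$
$x{\left(z{\left(5 \right)},10 \right)} \left(-1\right) + u{\left(7 \right)} = \left(-9\right) 5 \left(-1\right) + 1 = \left(-45\right) \left(-1\right) + 1 = 45 + 1 = 46$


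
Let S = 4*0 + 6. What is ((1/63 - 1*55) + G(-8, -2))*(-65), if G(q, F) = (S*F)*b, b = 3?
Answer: 372580/63 ≈ 5914.0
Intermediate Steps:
S = 6 (S = 0 + 6 = 6)
G(q, F) = 18*F (G(q, F) = (6*F)*3 = 18*F)
((1/63 - 1*55) + G(-8, -2))*(-65) = ((1/63 - 1*55) + 18*(-2))*(-65) = ((1/63 - 55) - 36)*(-65) = (-3464/63 - 36)*(-65) = -5732/63*(-65) = 372580/63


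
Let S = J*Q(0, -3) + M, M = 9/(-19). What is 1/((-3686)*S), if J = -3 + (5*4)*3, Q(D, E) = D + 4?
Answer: -1/838662 ≈ -1.1924e-6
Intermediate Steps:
M = -9/19 (M = 9*(-1/19) = -9/19 ≈ -0.47368)
Q(D, E) = 4 + D
J = 57 (J = -3 + 20*3 = -3 + 60 = 57)
S = 4323/19 (S = 57*(4 + 0) - 9/19 = 57*4 - 9/19 = 228 - 9/19 = 4323/19 ≈ 227.53)
1/((-3686)*S) = 1/((-3686)*(4323/19)) = -1/3686*19/4323 = -1/838662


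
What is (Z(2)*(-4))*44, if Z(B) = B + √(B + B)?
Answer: -704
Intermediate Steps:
Z(B) = B + √2*√B (Z(B) = B + √(2*B) = B + √2*√B)
(Z(2)*(-4))*44 = ((2 + √2*√2)*(-4))*44 = ((2 + 2)*(-4))*44 = (4*(-4))*44 = -16*44 = -704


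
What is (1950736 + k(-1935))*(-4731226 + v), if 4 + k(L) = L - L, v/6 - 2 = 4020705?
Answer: 37830576887712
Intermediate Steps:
v = 24124242 (v = 12 + 6*4020705 = 12 + 24124230 = 24124242)
k(L) = -4 (k(L) = -4 + (L - L) = -4 + 0 = -4)
(1950736 + k(-1935))*(-4731226 + v) = (1950736 - 4)*(-4731226 + 24124242) = 1950732*19393016 = 37830576887712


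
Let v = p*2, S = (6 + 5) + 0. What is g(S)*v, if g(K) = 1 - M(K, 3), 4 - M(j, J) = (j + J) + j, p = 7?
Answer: 308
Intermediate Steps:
M(j, J) = 4 - J - 2*j (M(j, J) = 4 - ((j + J) + j) = 4 - ((J + j) + j) = 4 - (J + 2*j) = 4 + (-J - 2*j) = 4 - J - 2*j)
S = 11 (S = 11 + 0 = 11)
v = 14 (v = 7*2 = 14)
g(K) = 2*K (g(K) = 1 - (4 - 1*3 - 2*K) = 1 - (4 - 3 - 2*K) = 1 - (1 - 2*K) = 1 + (-1 + 2*K) = 2*K)
g(S)*v = (2*11)*14 = 22*14 = 308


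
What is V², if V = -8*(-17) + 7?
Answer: 20449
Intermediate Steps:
V = 143 (V = 136 + 7 = 143)
V² = 143² = 20449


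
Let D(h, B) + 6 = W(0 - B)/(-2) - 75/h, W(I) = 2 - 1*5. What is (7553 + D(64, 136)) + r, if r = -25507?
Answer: -1149419/64 ≈ -17960.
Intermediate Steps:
W(I) = -3 (W(I) = 2 - 5 = -3)
D(h, B) = -9/2 - 75/h (D(h, B) = -6 + (-3/(-2) - 75/h) = -6 + (-3*(-1/2) - 75/h) = -6 + (3/2 - 75/h) = -9/2 - 75/h)
(7553 + D(64, 136)) + r = (7553 + (-9/2 - 75/64)) - 25507 = (7553 - 363/64) - 25507 = 483029/64 - 25507 = -1149419/64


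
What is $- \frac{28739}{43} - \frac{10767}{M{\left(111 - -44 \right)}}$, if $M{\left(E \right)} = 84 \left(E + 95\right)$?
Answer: $- \frac{201327327}{301000} \approx -668.86$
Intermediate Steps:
$M{\left(E \right)} = 7980 + 84 E$ ($M{\left(E \right)} = 84 \left(95 + E\right) = 7980 + 84 E$)
$- \frac{28739}{43} - \frac{10767}{M{\left(111 - -44 \right)}} = - \frac{28739}{43} - \frac{10767}{7980 + 84 \left(111 - -44\right)} = \left(-28739\right) \frac{1}{43} - \frac{10767}{7980 + 84 \left(111 + 44\right)} = - \frac{28739}{43} - \frac{10767}{7980 + 84 \cdot 155} = - \frac{28739}{43} - \frac{10767}{7980 + 13020} = - \frac{28739}{43} - \frac{10767}{21000} = - \frac{28739}{43} - \frac{3589}{7000} = - \frac{201327327}{301000}$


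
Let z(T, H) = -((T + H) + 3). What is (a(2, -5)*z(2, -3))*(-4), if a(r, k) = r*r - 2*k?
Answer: 112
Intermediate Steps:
a(r, k) = r² - 2*k
z(T, H) = -3 - H - T (z(T, H) = -((H + T) + 3) = -(3 + H + T) = -3 - H - T)
(a(2, -5)*z(2, -3))*(-4) = ((2² - 2*(-5))*(-3 - 1*(-3) - 1*2))*(-4) = ((4 + 10)*(-3 + 3 - 2))*(-4) = (14*(-2))*(-4) = -28*(-4) = 112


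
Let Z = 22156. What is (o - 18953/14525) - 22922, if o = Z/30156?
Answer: -358587506806/15643425 ≈ -22923.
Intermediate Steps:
o = 5539/7539 (o = 22156/30156 = 22156*(1/30156) = 5539/7539 ≈ 0.73471)
(o - 18953/14525) - 22922 = (5539/7539 - 18953/14525) - 22922 = -8918956/15643425 - 22922 = -358587506806/15643425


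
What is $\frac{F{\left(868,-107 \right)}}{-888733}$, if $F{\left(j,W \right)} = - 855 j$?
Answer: $\frac{742140}{888733} \approx 0.83505$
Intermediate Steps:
$\frac{F{\left(868,-107 \right)}}{-888733} = \frac{\left(-855\right) 868}{-888733} = \left(-742140\right) \left(- \frac{1}{888733}\right) = \frac{742140}{888733}$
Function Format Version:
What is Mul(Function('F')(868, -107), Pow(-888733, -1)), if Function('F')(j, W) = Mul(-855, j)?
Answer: Rational(742140, 888733) ≈ 0.83505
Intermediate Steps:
Mul(Function('F')(868, -107), Pow(-888733, -1)) = Mul(Mul(-855, 868), Pow(-888733, -1)) = Mul(-742140, Rational(-1, 888733)) = Rational(742140, 888733)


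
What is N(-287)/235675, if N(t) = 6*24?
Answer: 144/235675 ≈ 0.00061101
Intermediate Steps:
N(t) = 144
N(-287)/235675 = 144/235675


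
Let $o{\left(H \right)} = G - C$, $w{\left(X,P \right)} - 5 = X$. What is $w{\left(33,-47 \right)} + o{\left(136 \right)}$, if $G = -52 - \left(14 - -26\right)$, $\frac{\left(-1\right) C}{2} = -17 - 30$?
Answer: $-148$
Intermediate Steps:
$w{\left(X,P \right)} = 5 + X$
$C = 94$ ($C = - 2 \left(-17 - 30\right) = \left(-2\right) \left(-47\right) = 94$)
$G = -92$ ($G = -52 - \left(14 + 26\right) = -52 - 40 = -92$)
$o{\left(H \right)} = -186$ ($o{\left(H \right)} = -92 - 94 = -186$)
$w{\left(33,-47 \right)} + o{\left(136 \right)} = \left(5 + 33\right) - 186 = 38 - 186 = -148$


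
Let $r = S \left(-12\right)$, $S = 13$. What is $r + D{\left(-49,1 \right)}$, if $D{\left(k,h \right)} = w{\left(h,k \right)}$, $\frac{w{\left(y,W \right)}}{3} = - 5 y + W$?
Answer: $-318$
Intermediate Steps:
$w{\left(y,W \right)} = - 15 y + 3 W$ ($w{\left(y,W \right)} = 3 \left(- 5 y + W\right) = 3 \left(W - 5 y\right) = - 15 y + 3 W$)
$r = -156$ ($r = 13 \left(-12\right) = -156$)
$D{\left(k,h \right)} = - 15 h + 3 k$
$r + D{\left(-49,1 \right)} = -156 + \left(\left(-15\right) 1 + 3 \left(-49\right)\right) = -156 - 162 = -318$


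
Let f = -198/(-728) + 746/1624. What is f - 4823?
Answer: -12725967/2639 ≈ -4822.3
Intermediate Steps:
f = 1930/2639 (f = -198*(-1/728) + 746*(1/1624) = 99/364 + 373/812 = 1930/2639 ≈ 0.73134)
f - 4823 = 1930/2639 - 4823 = -12725967/2639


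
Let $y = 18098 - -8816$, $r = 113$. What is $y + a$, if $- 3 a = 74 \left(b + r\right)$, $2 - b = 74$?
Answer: $\frac{77708}{3} \approx 25903.0$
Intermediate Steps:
$b = -72$ ($b = 2 - 74 = -72$)
$a = - \frac{3034}{3}$ ($a = - \frac{74 \left(-72 + 113\right)}{3} = - \frac{74 \cdot 41}{3} = \left(- \frac{1}{3}\right) 3034 = - \frac{3034}{3} \approx -1011.3$)
$y = 26914$ ($y = 18098 + 8816 = 26914$)
$y + a = 26914 - \frac{3034}{3} = \frac{77708}{3}$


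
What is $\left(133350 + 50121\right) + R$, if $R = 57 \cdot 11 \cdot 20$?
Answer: $196011$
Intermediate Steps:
$R = 12540$ ($R = 627 \cdot 20 = 12540$)
$\left(133350 + 50121\right) + R = \left(133350 + 50121\right) + 12540 = 183471 + 12540 = 196011$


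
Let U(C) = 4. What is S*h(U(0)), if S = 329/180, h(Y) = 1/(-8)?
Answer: -329/1440 ≈ -0.22847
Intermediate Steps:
h(Y) = -⅛
S = 329/180 (S = 329*(1/180) = 329/180 ≈ 1.8278)
S*h(U(0)) = (329/180)*(-⅛) = -329/1440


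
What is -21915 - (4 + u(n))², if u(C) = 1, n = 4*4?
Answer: -21940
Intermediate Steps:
n = 16
-21915 - (4 + u(n))² = -21915 - (4 + 1)² = -21915 - 1*5² = -21915 - 1*25 = -21915 - 25 = -21940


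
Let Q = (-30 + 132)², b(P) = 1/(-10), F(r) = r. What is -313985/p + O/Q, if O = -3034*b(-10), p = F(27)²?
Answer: -1814710423/4213620 ≈ -430.68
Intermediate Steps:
b(P) = -⅒
Q = 10404 (Q = 102² = 10404)
p = 729 (p = 27² = 729)
O = 1517/5 (O = -3034*(-⅒) = 1517/5 ≈ 303.40)
-313985/p + O/Q = -313985/729 + (1517/5)/10404 = -313985*1/729 + (1517/5)*(1/10404) = -313985/729 + 1517/52020 = -1814710423/4213620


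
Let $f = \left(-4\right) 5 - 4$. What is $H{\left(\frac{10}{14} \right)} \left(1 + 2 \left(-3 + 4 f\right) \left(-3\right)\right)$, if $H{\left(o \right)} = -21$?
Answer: $-12495$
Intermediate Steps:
$f = -24$ ($f = -20 - 4 = -24$)
$H{\left(\frac{10}{14} \right)} \left(1 + 2 \left(-3 + 4 f\right) \left(-3\right)\right) = - 21 \left(1 + 2 \left(-3 + 4 \left(-24\right)\right) \left(-3\right)\right) = - 21 \left(1 + 2 \left(-3 - 96\right) \left(-3\right)\right) = - 21 \left(1 + 2 \left(\left(-99\right) \left(-3\right)\right)\right) = - 21 \left(1 + 2 \cdot 297\right) = - 21 \left(1 + 594\right) = \left(-21\right) 595 = -12495$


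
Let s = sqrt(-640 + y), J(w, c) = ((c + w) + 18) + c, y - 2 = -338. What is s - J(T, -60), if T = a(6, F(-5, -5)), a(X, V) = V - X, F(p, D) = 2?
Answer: 106 + 4*I*sqrt(61) ≈ 106.0 + 31.241*I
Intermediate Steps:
y = -336 (y = 2 - 338 = -336)
T = -4 (T = 2 - 1*6 = 2 - 6 = -4)
J(w, c) = 18 + w + 2*c (J(w, c) = (18 + c + w) + c = 18 + w + 2*c)
s = 4*I*sqrt(61) (s = sqrt(-640 - 336) = sqrt(-976) = 4*I*sqrt(61) ≈ 31.241*I)
s - J(T, -60) = 4*I*sqrt(61) - (18 - 4 + 2*(-60)) = 4*I*sqrt(61) - (18 - 4 - 120) = 4*I*sqrt(61) - 1*(-106) = 4*I*sqrt(61) + 106 = 106 + 4*I*sqrt(61)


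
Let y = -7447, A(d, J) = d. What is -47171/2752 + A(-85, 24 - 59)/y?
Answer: -8163919/476608 ≈ -17.129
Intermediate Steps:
-47171/2752 + A(-85, 24 - 59)/y = -47171/2752 - 85/(-7447) = -47171*1/2752 - 85*(-1/7447) = -1097/64 + 85/7447 = -8163919/476608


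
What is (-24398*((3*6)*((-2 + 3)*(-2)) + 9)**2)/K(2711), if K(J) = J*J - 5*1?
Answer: -8893071/3674758 ≈ -2.4200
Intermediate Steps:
K(J) = -5 + J**2 (K(J) = J**2 - 5 = -5 + J**2)
(-24398*((3*6)*((-2 + 3)*(-2)) + 9)**2)/K(2711) = (-24398*((3*6)*((-2 + 3)*(-2)) + 9)**2)/(-5 + 2711**2) = (-24398*(18*(1*(-2)) + 9)**2)/(-5 + 7349521) = -24398*(18*(-2) + 9)**2/7349516 = -24398*(-36 + 9)**2*(1/7349516) = -24398*(-27)**2*(1/7349516) = -24398*729*(1/7349516) = -17786142*1/7349516 = -8893071/3674758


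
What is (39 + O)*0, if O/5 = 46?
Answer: 0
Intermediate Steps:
O = 230 (O = 5*46 = 230)
(39 + O)*0 = (39 + 230)*0 = 269*0 = 0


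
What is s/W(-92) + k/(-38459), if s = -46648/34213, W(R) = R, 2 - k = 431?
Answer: 786088529/30263348641 ≈ 0.025975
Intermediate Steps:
k = -429 (k = 2 - 1*431 = 2 - 431 = -429)
s = -46648/34213 (s = -46648*1/34213 = -46648/34213 ≈ -1.3635)
s/W(-92) + k/(-38459) = -46648/34213/(-92) - 429/(-38459) = -46648/34213*(-1/92) - 429*(-1/38459) = 11662/786899 + 429/38459 = 786088529/30263348641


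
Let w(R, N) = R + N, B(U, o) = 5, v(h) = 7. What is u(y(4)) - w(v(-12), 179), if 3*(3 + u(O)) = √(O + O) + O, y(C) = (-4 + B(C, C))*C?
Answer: -563/3 + 2*√2/3 ≈ -186.72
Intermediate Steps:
y(C) = C (y(C) = (-4 + 5)*C = 1*C = C)
w(R, N) = N + R
u(O) = -3 + O/3 + √2*√O/3 (u(O) = -3 + (√(O + O) + O)/3 = -3 + (√(2*O) + O)/3 = -3 + (√2*√O + O)/3 = -3 + (O + √2*√O)/3 = -3 + (O/3 + √2*√O/3) = -3 + O/3 + √2*√O/3)
u(y(4)) - w(v(-12), 179) = (-3 + (⅓)*4 + √2*√4/3) - (179 + 7) = (-3 + 4/3 + (⅓)*√2*2) - 1*186 = (-3 + 4/3 + 2*√2/3) - 186 = (-5/3 + 2*√2/3) - 186 = -563/3 + 2*√2/3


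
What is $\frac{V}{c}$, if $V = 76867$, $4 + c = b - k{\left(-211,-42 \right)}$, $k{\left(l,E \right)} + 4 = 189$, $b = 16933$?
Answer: $\frac{10981}{2392} \approx 4.5907$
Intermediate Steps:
$k{\left(l,E \right)} = 185$ ($k{\left(l,E \right)} = -4 + 189 = 185$)
$c = 16744$ ($c = -4 + \left(16933 - 185\right) = -4 + 16748 = 16744$)
$\frac{V}{c} = \frac{76867}{16744} = 76867 \cdot \frac{1}{16744} = \frac{10981}{2392}$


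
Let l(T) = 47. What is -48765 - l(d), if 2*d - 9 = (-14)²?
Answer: -48812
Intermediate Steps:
d = 205/2 (d = 9/2 + (½)*(-14)² = 9/2 + (½)*196 = 9/2 + 98 = 205/2 ≈ 102.50)
-48765 - l(d) = -48765 - 1*47 = -48765 - 47 = -48812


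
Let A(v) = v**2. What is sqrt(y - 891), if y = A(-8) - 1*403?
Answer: I*sqrt(1230) ≈ 35.071*I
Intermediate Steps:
y = -339 (y = (-8)**2 - 1*403 = 64 - 403 = -339)
sqrt(y - 891) = sqrt(-339 - 891) = sqrt(-1230) = I*sqrt(1230)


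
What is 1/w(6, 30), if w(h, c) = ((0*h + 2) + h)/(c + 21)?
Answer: 51/8 ≈ 6.3750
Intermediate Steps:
w(h, c) = (2 + h)/(21 + c) (w(h, c) = ((0 + 2) + h)/(21 + c) = (2 + h)/(21 + c))
1/w(6, 30) = 1/((2 + 6)/(21 + 30)) = 1/(8/51) = 51/8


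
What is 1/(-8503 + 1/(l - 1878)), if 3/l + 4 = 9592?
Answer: -6002087/51035748957 ≈ -0.00011761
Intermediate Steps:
l = 1/3196 (l = 3/(-4 + 9592) = 3/9588 = 3*(1/9588) = 1/3196 ≈ 0.00031289)
1/(-8503 + 1/(l - 1878)) = 1/(-8503 + 1/(1/3196 - 1878)) = 1/(-8503 + 1/(-6002087/3196)) = 1/(-8503 - 3196/6002087) = 1/(-51035748957/6002087) = -6002087/51035748957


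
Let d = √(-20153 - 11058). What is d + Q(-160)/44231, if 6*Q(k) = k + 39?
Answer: -11/24126 + 23*I*√59 ≈ -0.00045594 + 176.67*I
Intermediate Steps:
d = 23*I*√59 (d = √(-31211) = 23*I*√59 ≈ 176.67*I)
Q(k) = 13/2 + k/6 (Q(k) = (k + 39)/6 = (39 + k)/6 = 13/2 + k/6)
d + Q(-160)/44231 = 23*I*√59 + (13/2 + (⅙)*(-160))/44231 = 23*I*√59 + (13/2 - 80/3)*(1/44231) = 23*I*√59 - 121/6*1/44231 = 23*I*√59 - 11/24126 = -11/24126 + 23*I*√59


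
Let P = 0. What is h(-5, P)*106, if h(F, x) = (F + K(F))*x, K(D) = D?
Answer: 0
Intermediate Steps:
h(F, x) = 2*F*x (h(F, x) = (F + F)*x = (2*F)*x = 2*F*x)
h(-5, P)*106 = (2*(-5)*0)*106 = 0*106 = 0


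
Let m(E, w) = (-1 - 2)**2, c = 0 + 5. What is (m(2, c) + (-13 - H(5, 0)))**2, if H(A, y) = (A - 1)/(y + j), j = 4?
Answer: 25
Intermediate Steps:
H(A, y) = (-1 + A)/(4 + y) (H(A, y) = (A - 1)/(y + 4) = (-1 + A)/(4 + y))
c = 5
m(E, w) = 9 (m(E, w) = (-3)**2 = 9)
(m(2, c) + (-13 - H(5, 0)))**2 = (9 + (-13 - (-1 + 5)/(4 + 0)))**2 = (9 + (-13 - 4/4))**2 = (9 + (-13 - 1*1))**2 = (9 + (-13 - 1))**2 = (9 - 14)**2 = (-5)**2 = 25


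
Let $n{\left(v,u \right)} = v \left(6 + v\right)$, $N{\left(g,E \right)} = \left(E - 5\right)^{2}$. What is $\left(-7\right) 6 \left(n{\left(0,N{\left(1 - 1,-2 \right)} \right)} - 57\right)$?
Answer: $2394$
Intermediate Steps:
$N{\left(g,E \right)} = \left(-5 + E\right)^{2}$
$\left(-7\right) 6 \left(n{\left(0,N{\left(1 - 1,-2 \right)} \right)} - 57\right) = \left(-7\right) 6 \left(0 \left(6 + 0\right) - 57\right) = - 42 \left(0 \cdot 6 - 57\right) = - 42 \left(0 - 57\right) = \left(-42\right) \left(-57\right) = 2394$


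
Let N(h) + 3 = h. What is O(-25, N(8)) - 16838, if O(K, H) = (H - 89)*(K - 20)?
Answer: -13058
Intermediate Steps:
N(h) = -3 + h
O(K, H) = (-89 + H)*(-20 + K)
O(-25, N(8)) - 16838 = (1780 - 89*(-25) - 20*(-3 + 8) + (-3 + 8)*(-25)) - 16838 = (1780 + 2225 - 20*5 + 5*(-25)) - 16838 = (1780 + 2225 - 100 - 125) - 16838 = 3780 - 16838 = -13058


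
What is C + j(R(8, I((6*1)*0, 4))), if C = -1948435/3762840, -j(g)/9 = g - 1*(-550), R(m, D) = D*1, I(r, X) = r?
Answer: -3725601287/752568 ≈ -4950.5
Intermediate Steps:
R(m, D) = D
j(g) = -4950 - 9*g (j(g) = -9*(g - 1*(-550)) = -9*(g + 550) = -9*(550 + g) = -4950 - 9*g)
C = -389687/752568 (C = -1948435*1/3762840 = -389687/752568 ≈ -0.51781)
C + j(R(8, I((6*1)*0, 4))) = -389687/752568 + (-4950 - 9*6*1*0) = -389687/752568 + (-4950 - 54*0) = -389687/752568 + (-4950 - 9*0) = -389687/752568 + (-4950 + 0) = -389687/752568 - 4950 = -3725601287/752568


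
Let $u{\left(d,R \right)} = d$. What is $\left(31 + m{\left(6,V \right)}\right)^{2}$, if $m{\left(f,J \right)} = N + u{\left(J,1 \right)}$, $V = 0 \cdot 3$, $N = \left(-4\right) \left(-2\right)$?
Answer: $1521$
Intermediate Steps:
$N = 8$
$V = 0$
$m{\left(f,J \right)} = 8 + J$
$\left(31 + m{\left(6,V \right)}\right)^{2} = \left(31 + \left(8 + 0\right)\right)^{2} = \left(31 + 8\right)^{2} = 39^{2} = 1521$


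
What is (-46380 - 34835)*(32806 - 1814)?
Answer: -2517015280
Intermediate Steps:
(-46380 - 34835)*(32806 - 1814) = -81215*30992 = -2517015280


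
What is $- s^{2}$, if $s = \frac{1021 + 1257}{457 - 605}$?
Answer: $- \frac{1297321}{5476} \approx -236.91$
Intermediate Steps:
$s = - \frac{1139}{74}$ ($s = \frac{2278}{-148} = 2278 \left(- \frac{1}{148}\right) = - \frac{1139}{74} \approx -15.392$)
$- s^{2} = - \left(- \frac{1139}{74}\right)^{2} = \left(-1\right) \frac{1297321}{5476} = - \frac{1297321}{5476}$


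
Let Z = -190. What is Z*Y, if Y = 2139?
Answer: -406410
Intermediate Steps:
Z*Y = -190*2139 = -406410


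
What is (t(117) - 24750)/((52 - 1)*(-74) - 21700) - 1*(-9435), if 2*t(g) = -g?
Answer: 480743997/50948 ≈ 9436.0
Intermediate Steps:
t(g) = -g/2 (t(g) = (-g)/2 = -g/2)
(t(117) - 24750)/((52 - 1)*(-74) - 21700) - 1*(-9435) = (-½*117 - 24750)/((52 - 1)*(-74) - 21700) - 1*(-9435) = (-117/2 - 24750)/(51*(-74) - 21700) + 9435 = -49617/(2*(-3774 - 21700)) + 9435 = -49617/2/(-25474) + 9435 = -49617/2*(-1/25474) + 9435 = 49617/50948 + 9435 = 480743997/50948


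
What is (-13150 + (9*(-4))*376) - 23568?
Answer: -50254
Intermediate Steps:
(-13150 + (9*(-4))*376) - 23568 = (-13150 - 36*376) - 23568 = (-13150 - 13536) - 23568 = -26686 - 23568 = -50254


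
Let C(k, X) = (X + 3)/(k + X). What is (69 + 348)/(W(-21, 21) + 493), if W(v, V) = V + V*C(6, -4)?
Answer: 834/1007 ≈ 0.82820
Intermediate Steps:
C(k, X) = (3 + X)/(X + k)
W(v, V) = V/2 (W(v, V) = V + V*((3 - 4)/(-4 + 6)) = V + V*(-1/2) = V + V*((½)*(-1)) = V + V*(-½) = V - V/2 = V/2)
(69 + 348)/(W(-21, 21) + 493) = (69 + 348)/((½)*21 + 493) = 417/(21/2 + 493) = 417/(1007/2) = 417*(2/1007) = 834/1007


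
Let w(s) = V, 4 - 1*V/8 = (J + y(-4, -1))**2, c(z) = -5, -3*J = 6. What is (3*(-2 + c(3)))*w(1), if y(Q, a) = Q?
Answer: 5376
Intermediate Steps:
J = -2 (J = -1/3*6 = -2)
V = -256 (V = 32 - 8*(-2 - 4)**2 = 32 - 8*(-6)**2 = 32 - 8*36 = 32 - 288 = -256)
w(s) = -256
(3*(-2 + c(3)))*w(1) = (3*(-2 - 5))*(-256) = (3*(-7))*(-256) = -21*(-256) = 5376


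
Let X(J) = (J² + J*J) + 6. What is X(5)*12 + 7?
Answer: 679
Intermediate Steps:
X(J) = 6 + 2*J² (X(J) = (J² + J²) + 6 = 2*J² + 6 = 6 + 2*J²)
X(5)*12 + 7 = (6 + 2*5²)*12 + 7 = (6 + 2*25)*12 + 7 = (6 + 50)*12 + 7 = 56*12 + 7 = 672 + 7 = 679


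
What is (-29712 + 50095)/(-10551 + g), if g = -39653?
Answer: -1853/4564 ≈ -0.40600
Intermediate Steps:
(-29712 + 50095)/(-10551 + g) = (-29712 + 50095)/(-10551 - 39653) = 20383/(-50204) = 20383*(-1/50204) = -1853/4564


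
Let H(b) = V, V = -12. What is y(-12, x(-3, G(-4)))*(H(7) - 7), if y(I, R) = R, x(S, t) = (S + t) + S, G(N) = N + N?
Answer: 266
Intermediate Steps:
G(N) = 2*N
x(S, t) = t + 2*S
H(b) = -12
y(-12, x(-3, G(-4)))*(H(7) - 7) = (2*(-4) + 2*(-3))*(-12 - 7) = (-8 - 6)*(-19) = -14*(-19) = 266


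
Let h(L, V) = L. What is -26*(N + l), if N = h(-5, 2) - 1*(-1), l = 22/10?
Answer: 234/5 ≈ 46.800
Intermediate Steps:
l = 11/5 (l = 22*(⅒) = 11/5 ≈ 2.2000)
N = -4 (N = -5 - 1*(-1) = -5 + 1 = -4)
-26*(N + l) = -26*(-4 + 11/5) = -26*(-9/5) = 234/5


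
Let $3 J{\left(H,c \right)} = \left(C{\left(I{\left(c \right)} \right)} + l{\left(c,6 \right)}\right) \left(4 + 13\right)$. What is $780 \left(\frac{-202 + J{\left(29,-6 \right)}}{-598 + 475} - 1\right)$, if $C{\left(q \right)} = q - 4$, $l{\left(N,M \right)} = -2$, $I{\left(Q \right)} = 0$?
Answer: $\frac{29380}{41} \approx 716.58$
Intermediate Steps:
$C{\left(q \right)} = -4 + q$
$J{\left(H,c \right)} = -34$ ($J{\left(H,c \right)} = \frac{\left(\left(-4 + 0\right) - 2\right) \left(4 + 13\right)}{3} = \frac{\left(-4 - 2\right) 17}{3} = \frac{\left(-6\right) 17}{3} = \frac{1}{3} \left(-102\right) = -34$)
$780 \left(\frac{-202 + J{\left(29,-6 \right)}}{-598 + 475} - 1\right) = 780 \left(\frac{-202 - 34}{-598 + 475} - 1\right) = 780 \left(- \frac{236}{-123} - 1\right) = 780 \left(\left(-236\right) \left(- \frac{1}{123}\right) - 1\right) = 780 \left(\frac{236}{123} - 1\right) = 780 \cdot \frac{113}{123} = \frac{29380}{41}$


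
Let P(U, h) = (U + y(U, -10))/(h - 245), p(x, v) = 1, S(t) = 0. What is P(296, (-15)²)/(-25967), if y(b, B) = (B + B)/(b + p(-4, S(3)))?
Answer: 21973/38560995 ≈ 0.00056982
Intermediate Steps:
y(b, B) = 2*B/(1 + b) (y(b, B) = (B + B)/(b + 1) = (2*B)/(1 + b) = 2*B/(1 + b))
P(U, h) = (U - 20/(1 + U))/(-245 + h) (P(U, h) = (U + 2*(-10)/(1 + U))/(h - 245) = (U - 20/(1 + U))/(-245 + h))
P(296, (-15)²)/(-25967) = ((-20 + 296*(1 + 296))/((1 + 296)*(-245 + (-15)²)))/(-25967) = ((-20 + 296*297)/(297*(-245 + 225)))*(-1/25967) = ((1/297)*(-20 + 87912)/(-20))*(-1/25967) = ((1/297)*(-1/20)*87892)*(-1/25967) = -21973/1485*(-1/25967) = 21973/38560995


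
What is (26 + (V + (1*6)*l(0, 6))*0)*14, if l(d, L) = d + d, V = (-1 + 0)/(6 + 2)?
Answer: 364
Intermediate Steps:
V = -1/8 ≈ -0.12500
l(d, L) = 2*d
(26 + (V + (1*6)*l(0, 6))*0)*14 = (26 + (-1/8 + (1*6)*(2*0))*0)*14 = (26 + (-1/8 + 6*0)*0)*14 = (26 + (-1/8 + 0)*0)*14 = (26 - 1/8*0)*14 = (26 + 0)*14 = 26*14 = 364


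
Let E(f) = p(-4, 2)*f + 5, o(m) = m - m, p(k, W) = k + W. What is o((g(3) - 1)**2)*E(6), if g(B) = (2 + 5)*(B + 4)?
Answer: 0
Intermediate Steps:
g(B) = 28 + 7*B (g(B) = 7*(4 + B) = 28 + 7*B)
p(k, W) = W + k
o(m) = 0
E(f) = 5 - 2*f (E(f) = (2 - 4)*f + 5 = -2*f + 5 = 5 - 2*f)
o((g(3) - 1)**2)*E(6) = 0*(5 - 2*6) = 0*(5 - 12) = 0*(-7) = 0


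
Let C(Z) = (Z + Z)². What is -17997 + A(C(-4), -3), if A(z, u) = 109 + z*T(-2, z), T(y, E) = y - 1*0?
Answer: -18016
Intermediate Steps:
T(y, E) = y (T(y, E) = y + 0 = y)
C(Z) = 4*Z² (C(Z) = (2*Z)² = 4*Z²)
A(z, u) = 109 - 2*z (A(z, u) = 109 + z*(-2) = 109 - 2*z)
-17997 + A(C(-4), -3) = -17997 + (109 - 8*(-4)²) = -17997 + (109 - 8*16) = -17997 + (109 - 2*64) = -17997 + (109 - 128) = -17997 - 19 = -18016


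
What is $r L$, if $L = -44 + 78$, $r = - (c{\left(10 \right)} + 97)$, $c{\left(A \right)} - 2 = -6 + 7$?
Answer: $-3400$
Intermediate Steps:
$c{\left(A \right)} = 3$ ($c{\left(A \right)} = 2 + \left(-6 + 7\right) = 2 + 1 = 3$)
$r = -100$ ($r = - (3 + 97) = \left(-1\right) 100 = -100$)
$L = 34$
$r L = \left(-100\right) 34 = -3400$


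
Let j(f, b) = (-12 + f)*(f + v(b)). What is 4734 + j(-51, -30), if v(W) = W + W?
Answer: 11727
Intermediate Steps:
v(W) = 2*W
j(f, b) = (-12 + f)*(f + 2*b)
4734 + j(-51, -30) = 4734 + ((-51)² - 24*(-30) - 12*(-51) + 2*(-30)*(-51)) = 4734 + (2601 + 720 + 612 + 3060) = 4734 + 6993 = 11727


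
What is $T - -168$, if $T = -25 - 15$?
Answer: $128$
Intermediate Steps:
$T = -40$
$T - -168 = -40 - -168 = -40 + 168 = 128$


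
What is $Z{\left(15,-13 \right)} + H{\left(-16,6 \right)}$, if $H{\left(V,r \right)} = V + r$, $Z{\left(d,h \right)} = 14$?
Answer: $4$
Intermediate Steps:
$Z{\left(15,-13 \right)} + H{\left(-16,6 \right)} = 14 + \left(-16 + 6\right) = 14 - 10 = 4$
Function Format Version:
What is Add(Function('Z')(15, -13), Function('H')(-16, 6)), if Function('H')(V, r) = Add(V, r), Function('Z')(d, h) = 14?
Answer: 4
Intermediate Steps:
Add(Function('Z')(15, -13), Function('H')(-16, 6)) = Add(14, Add(-16, 6)) = Add(14, -10) = 4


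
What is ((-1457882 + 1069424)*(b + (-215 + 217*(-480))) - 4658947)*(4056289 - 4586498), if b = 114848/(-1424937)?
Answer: -10209688491206910733385/474979 ≈ -2.1495e+16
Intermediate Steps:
b = -114848/1424937 (b = 114848*(-1/1424937) = -114848/1424937 ≈ -0.080599)
((-1457882 + 1069424)*(b + (-215 + 217*(-480))) - 4658947)*(4056289 - 4586498) = ((-1457882 + 1069424)*(-114848/1424937 + (-215 + 217*(-480))) - 4658947)*(4056289 - 4586498) = (-388458*(-114848/1424937 + (-215 - 104160)) - 4658947)*(-530209) = (-388458*(-114848/1424937 - 104375) - 4658947)*(-530209) = (-388458*(-148727914223/1424937) - 4658947)*(-530209) = (19258182701079378/474979 - 4658947)*(-530209) = (19255969799092265/474979)*(-530209) = -10209688491206910733385/474979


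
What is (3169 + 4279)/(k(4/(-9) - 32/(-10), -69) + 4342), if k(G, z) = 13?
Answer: 7448/4355 ≈ 1.7102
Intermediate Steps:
(3169 + 4279)/(k(4/(-9) - 32/(-10), -69) + 4342) = (3169 + 4279)/(13 + 4342) = 7448/4355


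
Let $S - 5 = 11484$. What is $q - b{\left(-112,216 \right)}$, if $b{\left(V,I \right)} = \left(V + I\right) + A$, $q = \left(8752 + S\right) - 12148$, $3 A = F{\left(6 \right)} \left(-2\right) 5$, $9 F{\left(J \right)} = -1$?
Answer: $\frac{215693}{27} \approx 7988.6$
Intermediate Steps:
$S = 11489$ ($S = 5 + 11484 = 11489$)
$F{\left(J \right)} = - \frac{1}{9}$ ($F{\left(J \right)} = \frac{1}{9} \left(-1\right) = - \frac{1}{9}$)
$A = \frac{10}{27}$ ($A = \frac{\left(- \frac{1}{9}\right) \left(-2\right) 5}{3} = \frac{\frac{2}{9} \cdot 5}{3} = \frac{1}{3} \cdot \frac{10}{9} = \frac{10}{27} \approx 0.37037$)
$q = 8093$ ($q = \left(8752 + 11489\right) - 12148 = 20241 - 12148 = 8093$)
$b{\left(V,I \right)} = \frac{10}{27} + I + V$ ($b{\left(V,I \right)} = \left(V + I\right) + \frac{10}{27} = \left(I + V\right) + \frac{10}{27} = \frac{10}{27} + I + V$)
$q - b{\left(-112,216 \right)} = 8093 - \left(\frac{10}{27} + 216 - 112\right) = 8093 - \frac{2818}{27} = \frac{215693}{27}$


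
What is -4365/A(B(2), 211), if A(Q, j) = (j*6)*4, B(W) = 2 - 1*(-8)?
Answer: -1455/1688 ≈ -0.86197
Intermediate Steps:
B(W) = 10 (B(W) = 2 + 8 = 10)
A(Q, j) = 24*j (A(Q, j) = (6*j)*4 = 24*j)
-4365/A(B(2), 211) = -4365/(24*211) = -4365/5064 = -4365*1/5064 = -1455/1688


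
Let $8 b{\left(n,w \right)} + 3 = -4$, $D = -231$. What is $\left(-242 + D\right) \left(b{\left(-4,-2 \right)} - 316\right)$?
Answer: $\frac{1199055}{8} \approx 1.4988 \cdot 10^{5}$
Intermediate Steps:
$b{\left(n,w \right)} = - \frac{7}{8}$ ($b{\left(n,w \right)} = - \frac{3}{8} + \frac{1}{8} \left(-4\right) = - \frac{3}{8} - \frac{1}{2} = - \frac{7}{8}$)
$\left(-242 + D\right) \left(b{\left(-4,-2 \right)} - 316\right) = \left(-242 - 231\right) \left(- \frac{7}{8} - 316\right) = \left(-473\right) \left(- \frac{2535}{8}\right) = \frac{1199055}{8}$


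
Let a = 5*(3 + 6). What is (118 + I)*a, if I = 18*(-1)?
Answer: 4500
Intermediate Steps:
a = 45 (a = 5*9 = 45)
I = -18
(118 + I)*a = (118 - 18)*45 = 100*45 = 4500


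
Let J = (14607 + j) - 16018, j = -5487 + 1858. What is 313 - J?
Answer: 5353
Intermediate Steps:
j = -3629
J = -5040 (J = (14607 - 3629) - 16018 = 10978 - 16018 = -5040)
313 - J = 313 - 1*(-5040) = 313 + 5040 = 5353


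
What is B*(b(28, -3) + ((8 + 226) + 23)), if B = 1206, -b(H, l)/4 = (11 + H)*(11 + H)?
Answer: -7027362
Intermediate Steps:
b(H, l) = -4*(11 + H)² (b(H, l) = -4*(11 + H)*(11 + H) = -4*(11 + H)²)
B*(b(28, -3) + ((8 + 226) + 23)) = 1206*(-4*(11 + 28)² + ((8 + 226) + 23)) = 1206*(-4*39² + (234 + 23)) = 1206*(-4*1521 + 257) = 1206*(-6084 + 257) = 1206*(-5827) = -7027362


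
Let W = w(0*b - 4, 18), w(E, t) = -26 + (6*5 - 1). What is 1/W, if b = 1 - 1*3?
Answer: ⅓ ≈ 0.33333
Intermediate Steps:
b = -2 (b = 1 - 3 = -2)
w(E, t) = 3 (w(E, t) = -26 + (30 - 1) = -26 + 29 = 3)
W = 3
1/W = 1/3 = ⅓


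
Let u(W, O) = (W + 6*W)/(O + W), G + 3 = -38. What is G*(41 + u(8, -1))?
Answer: -2009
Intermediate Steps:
G = -41 (G = -3 - 38 = -41)
u(W, O) = 7*W/(O + W) (u(W, O) = (7*W)/(O + W) = 7*W/(O + W))
G*(41 + u(8, -1)) = -41*(41 + 7*8/(-1 + 8)) = -41*(41 + 7*8/7) = -41*(41 + 7*8*(⅐)) = -41*(41 + 8) = -41*49 = -2009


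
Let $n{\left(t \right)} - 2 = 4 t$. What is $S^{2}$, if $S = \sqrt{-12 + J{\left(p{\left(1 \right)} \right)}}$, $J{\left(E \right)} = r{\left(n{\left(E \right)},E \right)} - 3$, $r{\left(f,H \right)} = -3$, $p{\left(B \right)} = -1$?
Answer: $-18$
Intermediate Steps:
$n{\left(t \right)} = 2 + 4 t$
$J{\left(E \right)} = -6$ ($J{\left(E \right)} = -3 - 3 = -6$)
$S = 3 i \sqrt{2}$ ($S = \sqrt{-12 - 6} = \sqrt{-18} = 3 i \sqrt{2} \approx 4.2426 i$)
$S^{2} = \left(3 i \sqrt{2}\right)^{2} = -18$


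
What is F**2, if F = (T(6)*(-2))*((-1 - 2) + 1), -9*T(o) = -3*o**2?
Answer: 2304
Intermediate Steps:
T(o) = o**2/3 (T(o) = -(-1)*o**2/3 = o**2/3)
F = 48 (F = (((1/3)*6**2)*(-2))*((-1 - 2) + 1) = (((1/3)*36)*(-2))*(-3 + 1) = (12*(-2))*(-2) = -24*(-2) = 48)
F**2 = 48**2 = 2304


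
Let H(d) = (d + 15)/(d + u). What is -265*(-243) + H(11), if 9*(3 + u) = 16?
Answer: 2833497/44 ≈ 64398.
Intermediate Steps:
u = -11/9 (u = -3 + (1/9)*16 = -3 + 16/9 = -11/9 ≈ -1.2222)
H(d) = (15 + d)/(-11/9 + d) (H(d) = (d + 15)/(d - 11/9) = (15 + d)/(-11/9 + d))
-265*(-243) + H(11) = -265*(-243) + 9*(15 + 11)/(-11 + 9*11) = 64395 + 9*26/(-11 + 99) = 64395 + 9*26/88 = 64395 + 9*(1/88)*26 = 64395 + 117/44 = 2833497/44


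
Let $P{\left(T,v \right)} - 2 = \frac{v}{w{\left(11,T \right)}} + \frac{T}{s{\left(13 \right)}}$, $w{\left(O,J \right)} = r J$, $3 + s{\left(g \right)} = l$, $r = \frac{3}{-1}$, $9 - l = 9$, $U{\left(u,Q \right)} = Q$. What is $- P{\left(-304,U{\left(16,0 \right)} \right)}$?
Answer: $- \frac{310}{3} \approx -103.33$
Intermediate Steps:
$l = 0$ ($l = 9 - 9 = 0$)
$r = -3$ ($r = 3 \left(-1\right) = -3$)
$s{\left(g \right)} = -3$ ($s{\left(g \right)} = -3 + 0 = -3$)
$w{\left(O,J \right)} = - 3 J$
$P{\left(T,v \right)} = 2 - \frac{T}{3} - \frac{v}{3 T}$ ($P{\left(T,v \right)} = 2 + \left(\frac{v}{\left(-3\right) T} + \frac{T}{-3}\right) = 2 + \left(v \left(- \frac{1}{3 T}\right) + T \left(- \frac{1}{3}\right)\right) = 2 - \left(\frac{T}{3} + \frac{v}{3 T}\right) = 2 - \frac{T}{3} - \frac{v}{3 T}$)
$- P{\left(-304,U{\left(16,0 \right)} \right)} = - \frac{\left(-1\right) 0 - 304 \left(6 - -304\right)}{3 \left(-304\right)} = - \frac{\left(-1\right) \left(0 - 304 \left(6 + 304\right)\right)}{3 \cdot 304} = - \frac{\left(-1\right) \left(0 - 94240\right)}{3 \cdot 304} = - \frac{\left(-1\right) \left(-94240\right)}{3 \cdot 304} = \left(-1\right) \frac{310}{3} = - \frac{310}{3}$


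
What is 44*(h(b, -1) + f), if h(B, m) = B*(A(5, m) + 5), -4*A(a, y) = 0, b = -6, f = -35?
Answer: -2860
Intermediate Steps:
A(a, y) = 0 (A(a, y) = -¼*0 = 0)
h(B, m) = 5*B (h(B, m) = B*(0 + 5) = B*5 = 5*B)
44*(h(b, -1) + f) = 44*(5*(-6) - 35) = 44*(-30 - 35) = 44*(-65) = -2860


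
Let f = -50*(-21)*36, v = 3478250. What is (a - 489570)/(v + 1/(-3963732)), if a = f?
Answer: -1790695205640/13786850828999 ≈ -0.12988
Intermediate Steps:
f = 37800 (f = 1050*36 = 37800)
a = 37800
(a - 489570)/(v + 1/(-3963732)) = (37800 - 489570)/(3478250 + 1/(-3963732)) = -451770/(3478250 - 1/3963732) = -451770/13786850828999/3963732 = -451770*3963732/13786850828999 = -1790695205640/13786850828999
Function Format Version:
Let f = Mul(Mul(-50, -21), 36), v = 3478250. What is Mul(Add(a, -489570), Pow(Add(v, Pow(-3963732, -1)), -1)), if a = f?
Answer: Rational(-1790695205640, 13786850828999) ≈ -0.12988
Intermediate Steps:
f = 37800 (f = Mul(1050, 36) = 37800)
a = 37800
Mul(Add(a, -489570), Pow(Add(v, Pow(-3963732, -1)), -1)) = Mul(Add(37800, -489570), Pow(Add(3478250, Pow(-3963732, -1)), -1)) = Mul(-451770, Pow(Add(3478250, Rational(-1, 3963732)), -1)) = Mul(-451770, Pow(Rational(13786850828999, 3963732), -1)) = Mul(-451770, Rational(3963732, 13786850828999)) = Rational(-1790695205640, 13786850828999)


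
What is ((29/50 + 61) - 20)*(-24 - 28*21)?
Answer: -636174/25 ≈ -25447.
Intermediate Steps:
((29/50 + 61) - 20)*(-24 - 28*21) = ((29*(1/50) + 61) - 20)*(-24 - 588) = ((29/50 + 61) - 20)*(-612) = (3079/50 - 20)*(-612) = (2079/50)*(-612) = -636174/25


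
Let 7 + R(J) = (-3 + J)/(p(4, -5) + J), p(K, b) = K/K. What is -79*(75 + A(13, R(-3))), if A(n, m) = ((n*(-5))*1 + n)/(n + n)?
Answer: -5767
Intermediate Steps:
p(K, b) = 1
R(J) = -7 + (-3 + J)/(1 + J)
A(n, m) = -2 (A(n, m) = (-5*n*1 + n)/((2*n)) = (-5*n + n)*(1/(2*n)) = (-4*n)*(1/(2*n)) = -2)
-79*(75 + A(13, R(-3))) = -79*(75 - 2) = -79*73 = -5767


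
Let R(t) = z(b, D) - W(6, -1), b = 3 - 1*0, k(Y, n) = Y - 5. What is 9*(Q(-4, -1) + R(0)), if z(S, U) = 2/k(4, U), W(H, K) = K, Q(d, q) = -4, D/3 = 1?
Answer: -45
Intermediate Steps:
D = 3 (D = 3*1 = 3)
k(Y, n) = -5 + Y
b = 3 (b = 3 + 0 = 3)
z(S, U) = -2 (z(S, U) = 2/(-5 + 4) = 2/(-1) = 2*(-1) = -2)
R(t) = -1 (R(t) = -2 - 1*(-1) = -2 + 1 = -1)
9*(Q(-4, -1) + R(0)) = 9*(-4 - 1) = 9*(-5) = -45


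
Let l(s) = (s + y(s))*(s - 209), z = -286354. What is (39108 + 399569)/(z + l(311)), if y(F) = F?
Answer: -438677/222910 ≈ -1.9680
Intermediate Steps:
l(s) = 2*s*(-209 + s) (l(s) = (s + s)*(s - 209) = (2*s)*(-209 + s) = 2*s*(-209 + s))
(39108 + 399569)/(z + l(311)) = (39108 + 399569)/(-286354 + 2*311*(-209 + 311)) = 438677/(-286354 + 2*311*102) = 438677/(-286354 + 63444) = 438677/(-222910) = 438677*(-1/222910) = -438677/222910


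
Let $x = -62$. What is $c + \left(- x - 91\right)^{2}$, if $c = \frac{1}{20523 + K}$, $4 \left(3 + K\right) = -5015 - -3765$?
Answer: $\frac{33989017}{40415} \approx 841.0$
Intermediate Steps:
$K = - \frac{631}{2}$ ($K = -3 + \frac{-5015 - -3765}{4} = -3 + \frac{-5015 + 3765}{4} = -3 + \frac{1}{4} \left(-1250\right) = -3 - \frac{625}{2} = - \frac{631}{2} \approx -315.5$)
$c = \frac{2}{40415}$ ($c = \frac{1}{20523 - \frac{631}{2}} = \frac{1}{\frac{40415}{2}} = \frac{2}{40415} \approx 4.9487 \cdot 10^{-5}$)
$c + \left(- x - 91\right)^{2} = \frac{2}{40415} + \left(\left(-1\right) \left(-62\right) - 91\right)^{2} = \frac{2}{40415} + \left(62 - 91\right)^{2} = \frac{2}{40415} + \left(-29\right)^{2} = \frac{2}{40415} + 841 = \frac{33989017}{40415}$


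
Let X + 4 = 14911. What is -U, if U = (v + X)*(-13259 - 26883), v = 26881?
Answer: 1677453896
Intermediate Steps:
X = 14907 (X = -4 + 14911 = 14907)
U = -1677453896 (U = (26881 + 14907)*(-13259 - 26883) = 41788*(-40142) = -1677453896)
-U = -1*(-1677453896) = 1677453896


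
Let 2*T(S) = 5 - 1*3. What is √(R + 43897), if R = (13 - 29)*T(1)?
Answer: √43881 ≈ 209.48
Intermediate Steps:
T(S) = 1 (T(S) = (5 - 1*3)/2 = (5 - 3)/2 = (½)*2 = 1)
R = -16 (R = (13 - 29)*1 = -16*1 = -16)
√(R + 43897) = √(-16 + 43897) = √43881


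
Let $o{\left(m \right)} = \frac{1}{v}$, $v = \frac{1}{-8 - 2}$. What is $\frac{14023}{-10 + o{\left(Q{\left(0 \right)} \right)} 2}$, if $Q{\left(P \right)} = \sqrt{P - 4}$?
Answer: $- \frac{14023}{30} \approx -467.43$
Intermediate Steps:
$v = - \frac{1}{10}$ ($v = \frac{1}{-10} = - \frac{1}{10} \approx -0.1$)
$Q{\left(P \right)} = \sqrt{-4 + P}$
$o{\left(m \right)} = -10$ ($o{\left(m \right)} = \frac{1}{- \frac{1}{10}} = -10$)
$\frac{14023}{-10 + o{\left(Q{\left(0 \right)} \right)} 2} = \frac{14023}{-10 - 20} = \frac{14023}{-30} = 14023 \left(- \frac{1}{30}\right) = - \frac{14023}{30}$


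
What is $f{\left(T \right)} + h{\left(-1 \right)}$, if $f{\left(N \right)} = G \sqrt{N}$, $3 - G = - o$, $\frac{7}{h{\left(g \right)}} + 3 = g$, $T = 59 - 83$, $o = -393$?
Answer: $- \frac{7}{4} - 780 i \sqrt{6} \approx -1.75 - 1910.6 i$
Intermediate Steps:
$T = -24$ ($T = 59 - 83 = -24$)
$h{\left(g \right)} = \frac{7}{-3 + g}$
$G = -390$ ($G = 3 - \left(-1\right) \left(-393\right) = 3 - 393 = -390$)
$f{\left(N \right)} = - 390 \sqrt{N}$
$f{\left(T \right)} + h{\left(-1 \right)} = - 390 \sqrt{-24} + \frac{7}{-3 - 1} = - 390 \cdot 2 i \sqrt{6} + \frac{7}{-4} = - 780 i \sqrt{6} + 7 \left(- \frac{1}{4}\right) = - 780 i \sqrt{6} - \frac{7}{4} = - \frac{7}{4} - 780 i \sqrt{6}$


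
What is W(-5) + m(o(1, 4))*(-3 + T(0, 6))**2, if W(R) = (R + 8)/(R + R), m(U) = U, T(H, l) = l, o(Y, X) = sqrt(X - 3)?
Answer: 87/10 ≈ 8.7000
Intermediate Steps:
o(Y, X) = sqrt(-3 + X)
W(R) = (8 + R)/(2*R) (W(R) = (8 + R)/((2*R)) = (8 + R)*(1/(2*R)) = (8 + R)/(2*R))
W(-5) + m(o(1, 4))*(-3 + T(0, 6))**2 = (1/2)*(8 - 5)/(-5) + sqrt(-3 + 4)*(-3 + 6)**2 = (1/2)*(-1/5)*3 + sqrt(1)*3**2 = -3/10 + 1*9 = -3/10 + 9 = 87/10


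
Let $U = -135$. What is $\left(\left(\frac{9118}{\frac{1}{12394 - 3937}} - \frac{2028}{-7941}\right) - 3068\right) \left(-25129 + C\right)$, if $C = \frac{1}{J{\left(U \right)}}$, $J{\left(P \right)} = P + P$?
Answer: $- \frac{692407272140467231}{357345} \approx -1.9376 \cdot 10^{12}$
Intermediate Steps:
$J{\left(P \right)} = 2 P$
$C = - \frac{1}{270}$ ($C = \frac{1}{2 \left(-135\right)} = \frac{1}{-270} = - \frac{1}{270} \approx -0.0037037$)
$\left(\left(\frac{9118}{\frac{1}{12394 - 3937}} - \frac{2028}{-7941}\right) - 3068\right) \left(-25129 + C\right) = \left(\left(\frac{9118}{\frac{1}{12394 - 3937}} - \frac{2028}{-7941}\right) - 3068\right) \left(-25129 - \frac{1}{270}\right) = \left(\left(\frac{9118}{\frac{1}{8457}} - - \frac{676}{2647}\right) - 3068\right) \left(- \frac{6784831}{270}\right) = \left(\left(9118 \frac{1}{\frac{1}{8457}} + \frac{676}{2647}\right) - 3068\right) \left(- \frac{6784831}{270}\right) = \left(\left(9118 \cdot 8457 + \frac{676}{2647}\right) - 3068\right) \left(- \frac{6784831}{270}\right) = \left(\left(77110926 + \frac{676}{2647}\right) - 3068\right) \left(- \frac{6784831}{270}\right) = \left(\frac{204112621798}{2647} - 3068\right) \left(- \frac{6784831}{270}\right) = \frac{204104500802}{2647} \left(- \frac{6784831}{270}\right) = - \frac{692407272140467231}{357345}$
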